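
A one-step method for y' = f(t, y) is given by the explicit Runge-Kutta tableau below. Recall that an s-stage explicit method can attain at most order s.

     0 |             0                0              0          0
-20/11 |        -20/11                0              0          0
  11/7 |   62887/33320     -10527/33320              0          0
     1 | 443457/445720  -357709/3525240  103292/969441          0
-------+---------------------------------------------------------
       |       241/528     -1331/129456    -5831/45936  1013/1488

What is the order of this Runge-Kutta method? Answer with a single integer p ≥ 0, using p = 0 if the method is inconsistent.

4

b = (241/528, -1331/129456, -5831/45936, 1013/1488)
c = (0, -20/11, 11/7, 1)
Ac = (0, 0, 957/1666, 713/2026)
Σ b_i: 241/528·1 + (-1331/129456)·1 + (-5831/45936)·1 + 1013/1488·1 = 1 ✓
b·c: (-1331/129456)·(-20/11) + (-5831/45936)·11/7 + 1013/1488·1 = 1/2 ✓
b·c²: (-1331/129456)·400/121 + (-5831/45936)·121/49 + 1013/1488·1 = 1/3 ✓
b·Ac: (-5831/45936)·957/1666 + 1013/1488·713/2026 = 1/6 ✓
b·c³: (-1331/129456)·(-8000/1331) + (-5831/45936)·1331/343 + 1013/1488·1 = 1/4 ✓
b·(c∘Ac): (-5831/45936)·10527/11662 + 1013/1488·713/2026 = 1/8 ✓
b·Ac²: (-5831/45936)·(-870/833) + 1013/1488·(-806/11143) = 1/12 ✓
b·A²c: 1013/1488·62/1013 = 1/24 ✓; 4 stages ⇒ order 4.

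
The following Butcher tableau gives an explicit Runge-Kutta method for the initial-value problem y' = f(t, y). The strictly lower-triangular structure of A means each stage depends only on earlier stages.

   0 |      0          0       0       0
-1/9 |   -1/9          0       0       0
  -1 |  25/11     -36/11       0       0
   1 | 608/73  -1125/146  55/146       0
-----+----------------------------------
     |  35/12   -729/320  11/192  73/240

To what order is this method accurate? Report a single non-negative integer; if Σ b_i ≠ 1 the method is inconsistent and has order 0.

b = (35/12, -729/320, 11/192, 73/240)
c = (0, -1/9, -1, 1)
Ac = (0, 0, 4/11, 35/73)
Σ b_i: 35/12·1 + (-729/320)·1 + 11/192·1 + 73/240·1 = 1 ✓
b·c: (-729/320)·(-1/9) + 11/192·(-1) + 73/240·1 = 1/2 ✓
b·c²: (-729/320)·1/81 + 11/192·1 + 73/240·1 = 1/3 ✓
b·Ac: 11/192·4/11 + 73/240·35/73 = 1/6 ✓
b·c³: (-729/320)·(-1/729) + 11/192·(-1) + 73/240·1 = 1/4 ✓
b·(c∘Ac): 11/192·(-4/11) + 73/240·35/73 = 1/8 ✓
b·Ac²: 11/192·(-4/99) + 73/240·185/657 = 1/12 ✓
b·A²c: 73/240·10/73 = 1/24 ✓; 4 stages ⇒ order 4.

4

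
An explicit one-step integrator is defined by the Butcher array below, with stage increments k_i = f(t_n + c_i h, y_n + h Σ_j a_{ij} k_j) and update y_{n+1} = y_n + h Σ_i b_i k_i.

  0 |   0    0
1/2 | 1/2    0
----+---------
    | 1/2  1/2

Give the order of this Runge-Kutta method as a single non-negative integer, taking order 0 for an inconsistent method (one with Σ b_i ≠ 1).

1

b = (1/2, 1/2)
c = (0, 1/2)
Σ b_i: 1/2·1 + 1/2·1 = 1 ✓
b·c: 1/2·1/2 = 1/4 ≠ 1/2 ⇒ order 1.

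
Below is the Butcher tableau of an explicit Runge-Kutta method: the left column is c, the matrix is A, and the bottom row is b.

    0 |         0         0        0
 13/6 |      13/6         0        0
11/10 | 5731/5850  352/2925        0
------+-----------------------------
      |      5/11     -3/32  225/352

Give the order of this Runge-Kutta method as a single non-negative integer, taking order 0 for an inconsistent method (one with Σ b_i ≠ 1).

b = (5/11, -3/32, 225/352)
c = (0, 13/6, 11/10)
Ac = (0, 0, 176/675)
Σ b_i: 5/11·1 + (-3/32)·1 + 225/352·1 = 1 ✓
b·c: (-3/32)·13/6 + 225/352·11/10 = 1/2 ✓
b·c²: (-3/32)·169/36 + 225/352·121/100 = 1/3 ✓
b·Ac: 225/352·176/675 = 1/6 ✓; 3 stages ⇒ order 3.

3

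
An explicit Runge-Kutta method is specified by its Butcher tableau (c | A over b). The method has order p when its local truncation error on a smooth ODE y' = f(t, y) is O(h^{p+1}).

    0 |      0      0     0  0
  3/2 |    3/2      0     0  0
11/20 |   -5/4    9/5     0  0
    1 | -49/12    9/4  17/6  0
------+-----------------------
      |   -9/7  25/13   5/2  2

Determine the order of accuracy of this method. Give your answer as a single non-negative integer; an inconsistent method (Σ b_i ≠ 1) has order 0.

b = (-9/7, 25/13, 5/2, 2)
c = (0, 3/2, 11/20, 1)
Ac = (0, 0, 27/10, 74/15)
Σ b_i: (-9/7)·1 + 25/13·1 + 5/2·1 + 2·1 = 935/182 ≠ 1 ⇒ order 0.

0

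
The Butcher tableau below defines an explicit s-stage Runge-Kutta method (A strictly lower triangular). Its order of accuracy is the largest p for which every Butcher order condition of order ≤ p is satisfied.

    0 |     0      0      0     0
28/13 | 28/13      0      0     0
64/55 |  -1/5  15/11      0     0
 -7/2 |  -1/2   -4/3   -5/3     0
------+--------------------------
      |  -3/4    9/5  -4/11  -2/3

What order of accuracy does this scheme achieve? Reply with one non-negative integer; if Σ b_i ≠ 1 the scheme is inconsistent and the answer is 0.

0

b = (-3/4, 9/5, -4/11, -2/3)
c = (0, 28/13, 64/55, -7/2)
Ac = (0, 0, 420/143, -688/143)
Σ b_i: (-3/4)·1 + 9/5·1 + (-4/11)·1 + (-2/3)·1 = 13/660 ≠ 1 ⇒ order 0.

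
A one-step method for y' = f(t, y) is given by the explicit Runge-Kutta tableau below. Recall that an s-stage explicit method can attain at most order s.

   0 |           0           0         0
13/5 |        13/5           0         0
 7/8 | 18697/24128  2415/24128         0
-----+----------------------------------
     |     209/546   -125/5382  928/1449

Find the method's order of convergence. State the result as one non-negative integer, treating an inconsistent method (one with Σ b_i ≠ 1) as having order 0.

3

b = (209/546, -125/5382, 928/1449)
c = (0, 13/5, 7/8)
Ac = (0, 0, 483/1856)
Σ b_i: 209/546·1 + (-125/5382)·1 + 928/1449·1 = 1 ✓
b·c: (-125/5382)·13/5 + 928/1449·7/8 = 1/2 ✓
b·c²: (-125/5382)·169/25 + 928/1449·49/64 = 1/3 ✓
b·Ac: 928/1449·483/1856 = 1/6 ✓; 3 stages ⇒ order 3.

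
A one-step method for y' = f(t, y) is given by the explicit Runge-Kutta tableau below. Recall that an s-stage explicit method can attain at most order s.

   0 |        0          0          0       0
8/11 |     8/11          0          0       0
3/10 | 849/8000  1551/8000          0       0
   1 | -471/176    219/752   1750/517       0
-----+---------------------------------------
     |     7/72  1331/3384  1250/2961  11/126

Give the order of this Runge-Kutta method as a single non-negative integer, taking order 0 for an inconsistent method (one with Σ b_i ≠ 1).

4

b = (7/72, 1331/3384, 1250/2961, 11/126)
c = (0, 8/11, 3/10, 1)
Ac = (0, 0, 141/1000, 27/22)
Σ b_i: 7/72·1 + 1331/3384·1 + 1250/2961·1 + 11/126·1 = 1 ✓
b·c: 1331/3384·8/11 + 1250/2961·3/10 + 11/126·1 = 1/2 ✓
b·c²: 1331/3384·64/121 + 1250/2961·9/100 + 11/126·1 = 1/3 ✓
b·Ac: 1250/2961·141/1000 + 11/126·27/22 = 1/6 ✓
b·c³: 1331/3384·512/1331 + 1250/2961·27/1000 + 11/126·1 = 1/4 ✓
b·(c∘Ac): 1250/2961·423/10000 + 11/126·27/22 = 1/8 ✓
b·Ac²: 1250/2961·141/1375 + 11/126·111/242 = 1/12 ✓
b·A²c: 11/126·21/44 = 1/24 ✓; 4 stages ⇒ order 4.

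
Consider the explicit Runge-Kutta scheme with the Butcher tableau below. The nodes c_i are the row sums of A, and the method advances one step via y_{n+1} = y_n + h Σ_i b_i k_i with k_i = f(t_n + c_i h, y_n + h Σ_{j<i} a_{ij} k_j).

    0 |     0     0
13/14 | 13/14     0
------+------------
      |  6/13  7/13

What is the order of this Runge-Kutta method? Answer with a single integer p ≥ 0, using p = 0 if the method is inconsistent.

2

b = (6/13, 7/13)
c = (0, 13/14)
Σ b_i: 6/13·1 + 7/13·1 = 1 ✓
b·c: 7/13·13/14 = 1/2 ✓; 2 stages ⇒ order 2.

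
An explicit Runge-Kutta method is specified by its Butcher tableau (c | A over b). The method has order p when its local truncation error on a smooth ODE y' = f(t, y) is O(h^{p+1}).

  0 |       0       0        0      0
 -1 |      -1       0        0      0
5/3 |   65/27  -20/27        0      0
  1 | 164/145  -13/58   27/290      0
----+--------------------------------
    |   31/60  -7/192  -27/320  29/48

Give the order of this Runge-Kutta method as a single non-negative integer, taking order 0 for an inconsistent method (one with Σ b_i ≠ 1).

b = (31/60, -7/192, -27/320, 29/48)
c = (0, -1, 5/3, 1)
Ac = (0, 0, 20/27, 11/29)
Σ b_i: 31/60·1 + (-7/192)·1 + (-27/320)·1 + 29/48·1 = 1 ✓
b·c: (-7/192)·(-1) + (-27/320)·5/3 + 29/48·1 = 1/2 ✓
b·c²: (-7/192)·1 + (-27/320)·25/9 + 29/48·1 = 1/3 ✓
b·Ac: (-27/320)·20/27 + 29/48·11/29 = 1/6 ✓
b·c³: (-7/192)·(-1) + (-27/320)·125/27 + 29/48·1 = 1/4 ✓
b·(c∘Ac): (-27/320)·100/81 + 29/48·11/29 = 1/8 ✓
b·Ac²: (-27/320)·(-20/27) + 29/48·1/29 = 1/12 ✓
b·A²c: 29/48·2/29 = 1/24 ✓; 4 stages ⇒ order 4.

4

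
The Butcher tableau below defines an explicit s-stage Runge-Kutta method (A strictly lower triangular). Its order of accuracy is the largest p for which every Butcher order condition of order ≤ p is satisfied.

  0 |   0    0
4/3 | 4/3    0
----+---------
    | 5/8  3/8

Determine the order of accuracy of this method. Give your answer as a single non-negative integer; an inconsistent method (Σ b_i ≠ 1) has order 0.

b = (5/8, 3/8)
c = (0, 4/3)
Σ b_i: 5/8·1 + 3/8·1 = 1 ✓
b·c: 3/8·4/3 = 1/2 ✓; 2 stages ⇒ order 2.

2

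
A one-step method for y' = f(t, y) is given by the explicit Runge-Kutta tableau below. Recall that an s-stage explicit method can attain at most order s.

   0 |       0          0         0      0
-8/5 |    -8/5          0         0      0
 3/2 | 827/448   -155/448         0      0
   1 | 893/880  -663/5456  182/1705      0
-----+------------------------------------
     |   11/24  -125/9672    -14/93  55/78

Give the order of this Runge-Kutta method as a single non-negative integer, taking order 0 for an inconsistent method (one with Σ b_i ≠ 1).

4

b = (11/24, -125/9672, -14/93, 55/78)
c = (0, -8/5, 3/2, 1)
Ac = (0, 0, 31/56, 39/110)
Σ b_i: 11/24·1 + (-125/9672)·1 + (-14/93)·1 + 55/78·1 = 1 ✓
b·c: (-125/9672)·(-8/5) + (-14/93)·3/2 + 55/78·1 = 1/2 ✓
b·c²: (-125/9672)·64/25 + (-14/93)·9/4 + 55/78·1 = 1/3 ✓
b·Ac: (-14/93)·31/56 + 55/78·39/110 = 1/6 ✓
b·c³: (-125/9672)·(-512/125) + (-14/93)·27/8 + 55/78·1 = 1/4 ✓
b·(c∘Ac): (-14/93)·93/112 + 55/78·39/110 = 1/8 ✓
b·Ac²: (-14/93)·(-31/35) + 55/78·(-39/550) = 1/12 ✓
b·A²c: 55/78·13/220 = 1/24 ✓; 4 stages ⇒ order 4.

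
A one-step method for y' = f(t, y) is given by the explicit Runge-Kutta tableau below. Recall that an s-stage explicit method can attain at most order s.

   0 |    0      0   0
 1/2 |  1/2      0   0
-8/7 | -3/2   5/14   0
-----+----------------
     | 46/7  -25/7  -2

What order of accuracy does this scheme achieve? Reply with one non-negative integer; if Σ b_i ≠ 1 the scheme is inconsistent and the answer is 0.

2

b = (46/7, -25/7, -2)
c = (0, 1/2, -8/7)
Ac = (0, 0, 5/28)
Σ b_i: 46/7·1 + (-25/7)·1 + (-2)·1 = 1 ✓
b·c: (-25/7)·1/2 + (-2)·(-8/7) = 1/2 ✓
b·c²: (-25/7)·1/4 + (-2)·64/49 = -687/196 ≠ 1/3 ⇒ order 2.
b·Ac: (-2)·5/28 = -5/14 ≠ 1/6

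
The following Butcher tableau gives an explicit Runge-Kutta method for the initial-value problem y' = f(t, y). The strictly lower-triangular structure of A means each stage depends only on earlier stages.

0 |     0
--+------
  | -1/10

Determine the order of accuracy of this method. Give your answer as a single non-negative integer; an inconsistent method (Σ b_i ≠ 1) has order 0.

b = (-1/10)
c = (0)
Σ b_i: (-1/10)·1 = -1/10 ≠ 1 ⇒ order 0.

0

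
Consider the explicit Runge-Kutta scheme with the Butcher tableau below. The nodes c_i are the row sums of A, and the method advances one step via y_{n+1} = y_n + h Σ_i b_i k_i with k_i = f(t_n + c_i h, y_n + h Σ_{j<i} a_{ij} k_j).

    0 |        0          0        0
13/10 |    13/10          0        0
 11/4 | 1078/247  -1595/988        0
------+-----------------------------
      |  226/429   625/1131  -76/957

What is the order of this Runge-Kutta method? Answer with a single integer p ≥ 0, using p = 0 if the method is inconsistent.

b = (226/429, 625/1131, -76/957)
c = (0, 13/10, 11/4)
Ac = (0, 0, -319/152)
Σ b_i: 226/429·1 + 625/1131·1 + (-76/957)·1 = 1 ✓
b·c: 625/1131·13/10 + (-76/957)·11/4 = 1/2 ✓
b·c²: 625/1131·169/100 + (-76/957)·121/16 = 1/3 ✓
b·Ac: (-76/957)·(-319/152) = 1/6 ✓; 3 stages ⇒ order 3.

3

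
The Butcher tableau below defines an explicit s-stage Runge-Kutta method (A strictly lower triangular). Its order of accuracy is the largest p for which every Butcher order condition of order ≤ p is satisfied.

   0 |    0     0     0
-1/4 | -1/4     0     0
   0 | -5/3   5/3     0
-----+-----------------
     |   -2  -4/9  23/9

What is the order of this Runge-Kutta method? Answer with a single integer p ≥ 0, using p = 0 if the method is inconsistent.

0

b = (-2, -4/9, 23/9)
c = (0, -1/4, 0)
Ac = (0, 0, -5/12)
Σ b_i: (-2)·1 + (-4/9)·1 + 23/9·1 = 1/9 ≠ 1 ⇒ order 0.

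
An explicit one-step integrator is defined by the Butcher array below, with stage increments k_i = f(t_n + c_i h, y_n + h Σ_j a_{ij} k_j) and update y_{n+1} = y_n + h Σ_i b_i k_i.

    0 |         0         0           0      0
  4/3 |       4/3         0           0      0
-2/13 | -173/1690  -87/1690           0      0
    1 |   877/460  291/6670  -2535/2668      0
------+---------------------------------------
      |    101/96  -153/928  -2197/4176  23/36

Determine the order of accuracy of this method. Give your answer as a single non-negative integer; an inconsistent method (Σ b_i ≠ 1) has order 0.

4

b = (101/96, -153/928, -2197/4176, 23/36)
c = (0, 4/3, -2/13, 1)
Ac = (0, 0, -58/845, 47/230)
Σ b_i: 101/96·1 + (-153/928)·1 + (-2197/4176)·1 + 23/36·1 = 1 ✓
b·c: (-153/928)·4/3 + (-2197/4176)·(-2/13) + 23/36·1 = 1/2 ✓
b·c²: (-153/928)·16/9 + (-2197/4176)·4/169 + 23/36·1 = 1/3 ✓
b·Ac: (-2197/4176)·(-58/845) + 23/36·47/230 = 1/6 ✓
b·c³: (-153/928)·64/27 + (-2197/4176)·(-8/2197) + 23/36·1 = 1/4 ✓
b·(c∘Ac): (-2197/4176)·116/10985 + 23/36·47/230 = 1/8 ✓
b·Ac²: (-2197/4176)·(-232/2535) + 23/36·19/345 = 1/12 ✓
b·A²c: 23/36·3/46 = 1/24 ✓; 4 stages ⇒ order 4.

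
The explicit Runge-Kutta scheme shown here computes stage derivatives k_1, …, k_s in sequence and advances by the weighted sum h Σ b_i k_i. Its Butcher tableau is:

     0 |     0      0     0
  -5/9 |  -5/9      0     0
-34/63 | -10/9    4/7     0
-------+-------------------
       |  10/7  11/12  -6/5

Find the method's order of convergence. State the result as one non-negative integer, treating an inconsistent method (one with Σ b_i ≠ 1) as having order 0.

0

b = (10/7, 11/12, -6/5)
c = (0, -5/9, -34/63)
Ac = (0, 0, -20/63)
Σ b_i: 10/7·1 + 11/12·1 + (-6/5)·1 = 481/420 ≠ 1 ⇒ order 0.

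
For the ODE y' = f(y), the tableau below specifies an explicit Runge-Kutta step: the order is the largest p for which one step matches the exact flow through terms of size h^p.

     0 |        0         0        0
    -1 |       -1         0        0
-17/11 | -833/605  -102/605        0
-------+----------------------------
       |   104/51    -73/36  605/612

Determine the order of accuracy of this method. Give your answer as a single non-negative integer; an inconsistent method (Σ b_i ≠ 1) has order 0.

b = (104/51, -73/36, 605/612)
c = (0, -1, -17/11)
Ac = (0, 0, 102/605)
Σ b_i: 104/51·1 + (-73/36)·1 + 605/612·1 = 1 ✓
b·c: (-73/36)·(-1) + 605/612·(-17/11) = 1/2 ✓
b·c²: (-73/36)·1 + 605/612·289/121 = 1/3 ✓
b·Ac: 605/612·102/605 = 1/6 ✓; 3 stages ⇒ order 3.

3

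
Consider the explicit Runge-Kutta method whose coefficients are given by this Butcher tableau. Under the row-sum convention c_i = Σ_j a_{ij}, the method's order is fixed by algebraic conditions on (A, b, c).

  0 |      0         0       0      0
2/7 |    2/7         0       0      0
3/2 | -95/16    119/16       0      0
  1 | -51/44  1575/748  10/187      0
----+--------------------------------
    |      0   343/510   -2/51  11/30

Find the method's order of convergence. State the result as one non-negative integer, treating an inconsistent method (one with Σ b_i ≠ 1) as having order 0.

4

b = (0, 343/510, -2/51, 11/30)
c = (0, 2/7, 3/2, 1)
Ac = (0, 0, 17/8, 15/22)
Σ b_i: 343/510·1 + (-2/51)·1 + 11/30·1 = 1 ✓
b·c: 343/510·2/7 + (-2/51)·3/2 + 11/30·1 = 1/2 ✓
b·c²: 343/510·4/49 + (-2/51)·9/4 + 11/30·1 = 1/3 ✓
b·Ac: (-2/51)·17/8 + 11/30·15/22 = 1/6 ✓
b·c³: 343/510·8/343 + (-2/51)·27/8 + 11/30·1 = 1/4 ✓
b·(c∘Ac): (-2/51)·51/16 + 11/30·15/22 = 1/8 ✓
b·Ac²: (-2/51)·17/28 + 11/30·45/154 = 1/12 ✓
b·A²c: 11/30·5/44 = 1/24 ✓; 4 stages ⇒ order 4.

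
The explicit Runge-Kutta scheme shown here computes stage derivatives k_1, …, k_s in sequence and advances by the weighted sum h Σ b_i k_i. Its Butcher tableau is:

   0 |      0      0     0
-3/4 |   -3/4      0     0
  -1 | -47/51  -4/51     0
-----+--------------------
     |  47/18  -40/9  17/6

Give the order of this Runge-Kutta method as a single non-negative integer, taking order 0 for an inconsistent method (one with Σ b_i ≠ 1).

3

b = (47/18, -40/9, 17/6)
c = (0, -3/4, -1)
Ac = (0, 0, 1/17)
Σ b_i: 47/18·1 + (-40/9)·1 + 17/6·1 = 1 ✓
b·c: (-40/9)·(-3/4) + 17/6·(-1) = 1/2 ✓
b·c²: (-40/9)·9/16 + 17/6·1 = 1/3 ✓
b·Ac: 17/6·1/17 = 1/6 ✓; 3 stages ⇒ order 3.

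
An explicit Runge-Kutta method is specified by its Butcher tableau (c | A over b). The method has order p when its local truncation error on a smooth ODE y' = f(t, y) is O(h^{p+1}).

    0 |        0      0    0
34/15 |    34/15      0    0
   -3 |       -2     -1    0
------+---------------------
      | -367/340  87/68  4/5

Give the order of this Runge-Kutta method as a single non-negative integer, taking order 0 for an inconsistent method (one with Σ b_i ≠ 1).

b = (-367/340, 87/68, 4/5)
c = (0, 34/15, -3)
Ac = (0, 0, -34/15)
Σ b_i: (-367/340)·1 + 87/68·1 + 4/5·1 = 1 ✓
b·c: 87/68·34/15 + 4/5·(-3) = 1/2 ✓
b·c²: 87/68·1156/225 + 4/5·9 = 1033/75 ≠ 1/3 ⇒ order 2.
b·Ac: 4/5·(-34/15) = -136/75 ≠ 1/6

2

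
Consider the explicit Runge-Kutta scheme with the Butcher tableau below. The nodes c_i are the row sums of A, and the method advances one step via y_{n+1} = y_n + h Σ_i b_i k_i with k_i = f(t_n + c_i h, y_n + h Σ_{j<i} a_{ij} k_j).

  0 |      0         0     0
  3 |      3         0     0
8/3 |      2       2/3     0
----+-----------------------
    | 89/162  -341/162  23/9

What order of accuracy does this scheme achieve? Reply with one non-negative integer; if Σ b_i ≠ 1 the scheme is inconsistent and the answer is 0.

b = (89/162, -341/162, 23/9)
c = (0, 3, 8/3)
Ac = (0, 0, 2)
Σ b_i: 89/162·1 + (-341/162)·1 + 23/9·1 = 1 ✓
b·c: (-341/162)·3 + 23/9·8/3 = 1/2 ✓
b·c²: (-341/162)·9 + 23/9·64/9 = -125/162 ≠ 1/3 ⇒ order 2.
b·Ac: 23/9·2 = 46/9 ≠ 1/6

2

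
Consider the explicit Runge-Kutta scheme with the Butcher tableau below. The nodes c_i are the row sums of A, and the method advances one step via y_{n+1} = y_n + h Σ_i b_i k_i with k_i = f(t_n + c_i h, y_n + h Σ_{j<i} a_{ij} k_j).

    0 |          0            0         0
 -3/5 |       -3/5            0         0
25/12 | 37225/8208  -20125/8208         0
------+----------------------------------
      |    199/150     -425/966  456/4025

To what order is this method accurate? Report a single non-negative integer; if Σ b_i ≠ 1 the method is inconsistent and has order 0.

b = (199/150, -425/966, 456/4025)
c = (0, -3/5, 25/12)
Ac = (0, 0, 4025/2736)
Σ b_i: 199/150·1 + (-425/966)·1 + 456/4025·1 = 1 ✓
b·c: (-425/966)·(-3/5) + 456/4025·25/12 = 1/2 ✓
b·c²: (-425/966)·9/25 + 456/4025·625/144 = 1/3 ✓
b·Ac: 456/4025·4025/2736 = 1/6 ✓; 3 stages ⇒ order 3.

3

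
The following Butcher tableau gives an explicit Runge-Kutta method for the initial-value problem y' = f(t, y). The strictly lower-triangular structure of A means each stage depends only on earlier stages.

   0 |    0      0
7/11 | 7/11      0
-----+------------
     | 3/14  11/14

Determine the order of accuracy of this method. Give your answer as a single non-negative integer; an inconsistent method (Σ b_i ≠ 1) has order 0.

b = (3/14, 11/14)
c = (0, 7/11)
Σ b_i: 3/14·1 + 11/14·1 = 1 ✓
b·c: 11/14·7/11 = 1/2 ✓; 2 stages ⇒ order 2.

2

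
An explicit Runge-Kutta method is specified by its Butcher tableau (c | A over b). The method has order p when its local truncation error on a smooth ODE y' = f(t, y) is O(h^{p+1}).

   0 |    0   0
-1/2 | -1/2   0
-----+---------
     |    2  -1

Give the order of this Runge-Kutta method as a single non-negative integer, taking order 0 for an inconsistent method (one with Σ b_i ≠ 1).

2

b = (2, -1)
c = (0, -1/2)
Σ b_i: 2·1 + (-1)·1 = 1 ✓
b·c: (-1)·(-1/2) = 1/2 ✓; 2 stages ⇒ order 2.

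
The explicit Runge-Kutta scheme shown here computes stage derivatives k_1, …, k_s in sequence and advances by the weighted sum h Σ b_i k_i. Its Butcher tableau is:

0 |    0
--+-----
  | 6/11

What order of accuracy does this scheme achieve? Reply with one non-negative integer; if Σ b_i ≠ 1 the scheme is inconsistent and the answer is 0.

0

b = (6/11)
c = (0)
Σ b_i: 6/11·1 = 6/11 ≠ 1 ⇒ order 0.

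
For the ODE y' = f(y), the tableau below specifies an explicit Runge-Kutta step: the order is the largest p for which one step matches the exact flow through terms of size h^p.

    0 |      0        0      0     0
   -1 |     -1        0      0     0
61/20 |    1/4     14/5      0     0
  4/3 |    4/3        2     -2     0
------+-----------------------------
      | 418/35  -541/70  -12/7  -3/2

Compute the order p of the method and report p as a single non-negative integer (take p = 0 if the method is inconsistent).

2

b = (418/35, -541/70, -12/7, -3/2)
c = (0, -1, 61/20, 4/3)
Ac = (0, 0, -14/5, -81/10)
Σ b_i: 418/35·1 + (-541/70)·1 + (-12/7)·1 + (-3/2)·1 = 1 ✓
b·c: (-541/70)·(-1) + (-12/7)·61/20 + (-3/2)·4/3 = 1/2 ✓
b·c²: (-541/70)·1 + (-12/7)·3721/400 + (-3/2)·16/9 = -55319/2100 ≠ 1/3 ⇒ order 2.
b·Ac: (-12/7)·(-14/5) + (-3/2)·(-81/10) = 339/20 ≠ 1/6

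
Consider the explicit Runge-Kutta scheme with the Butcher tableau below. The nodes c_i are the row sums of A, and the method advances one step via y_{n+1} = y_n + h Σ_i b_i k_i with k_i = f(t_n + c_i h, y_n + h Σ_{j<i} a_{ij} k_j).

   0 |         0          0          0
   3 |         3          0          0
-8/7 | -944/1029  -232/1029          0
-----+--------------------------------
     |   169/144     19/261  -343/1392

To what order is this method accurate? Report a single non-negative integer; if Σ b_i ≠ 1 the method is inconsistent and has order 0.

b = (169/144, 19/261, -343/1392)
c = (0, 3, -8/7)
Ac = (0, 0, -232/343)
Σ b_i: 169/144·1 + 19/261·1 + (-343/1392)·1 = 1 ✓
b·c: 19/261·3 + (-343/1392)·(-8/7) = 1/2 ✓
b·c²: 19/261·9 + (-343/1392)·64/49 = 1/3 ✓
b·Ac: (-343/1392)·(-232/343) = 1/6 ✓; 3 stages ⇒ order 3.

3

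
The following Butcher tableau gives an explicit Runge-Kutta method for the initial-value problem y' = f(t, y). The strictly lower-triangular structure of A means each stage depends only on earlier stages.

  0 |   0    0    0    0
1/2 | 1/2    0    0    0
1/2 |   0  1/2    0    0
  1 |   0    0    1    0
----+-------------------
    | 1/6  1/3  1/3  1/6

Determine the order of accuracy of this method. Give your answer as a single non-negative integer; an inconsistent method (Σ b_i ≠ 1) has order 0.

b = (1/6, 1/3, 1/3, 1/6)
c = (0, 1/2, 1/2, 1)
Ac = (0, 0, 1/4, 1/2)
Σ b_i: 1/6·1 + 1/3·1 + 1/3·1 + 1/6·1 = 1 ✓
b·c: 1/3·1/2 + 1/3·1/2 + 1/6·1 = 1/2 ✓
b·c²: 1/3·1/4 + 1/3·1/4 + 1/6·1 = 1/3 ✓
b·Ac: 1/3·1/4 + 1/6·1/2 = 1/6 ✓
b·c³: 1/3·1/8 + 1/3·1/8 + 1/6·1 = 1/4 ✓
b·(c∘Ac): 1/3·1/8 + 1/6·1/2 = 1/8 ✓
b·Ac²: 1/3·1/8 + 1/6·1/4 = 1/12 ✓
b·A²c: 1/6·1/4 = 1/24 ✓; 4 stages ⇒ order 4.

4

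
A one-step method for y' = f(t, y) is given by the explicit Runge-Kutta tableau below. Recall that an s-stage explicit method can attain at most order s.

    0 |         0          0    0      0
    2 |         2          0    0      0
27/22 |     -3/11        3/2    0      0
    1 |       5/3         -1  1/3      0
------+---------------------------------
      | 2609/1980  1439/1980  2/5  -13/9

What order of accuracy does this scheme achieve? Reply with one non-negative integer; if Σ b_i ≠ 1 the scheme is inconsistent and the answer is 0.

b = (2609/1980, 1439/1980, 2/5, -13/9)
c = (0, 2, 27/22, 1)
Ac = (0, 0, 3, -35/22)
Σ b_i: 2609/1980·1 + 1439/1980·1 + 2/5·1 + (-13/9)·1 = 1 ✓
b·c: 1439/1980·2 + 2/5·27/22 + (-13/9)·1 = 1/2 ✓
b·c²: 1439/1980·4 + 2/5·729/484 + (-13/9)·1 = 22489/10890 ≠ 1/3 ⇒ order 2.
b·Ac: 2/5·3 + (-13/9)·(-35/22) = 3463/990 ≠ 1/6

2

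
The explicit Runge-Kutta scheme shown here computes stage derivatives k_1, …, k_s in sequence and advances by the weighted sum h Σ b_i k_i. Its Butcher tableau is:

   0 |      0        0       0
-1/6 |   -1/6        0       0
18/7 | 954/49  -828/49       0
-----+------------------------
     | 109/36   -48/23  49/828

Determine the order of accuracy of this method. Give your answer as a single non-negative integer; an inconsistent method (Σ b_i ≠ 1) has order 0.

3

b = (109/36, -48/23, 49/828)
c = (0, -1/6, 18/7)
Ac = (0, 0, 138/49)
Σ b_i: 109/36·1 + (-48/23)·1 + 49/828·1 = 1 ✓
b·c: (-48/23)·(-1/6) + 49/828·18/7 = 1/2 ✓
b·c²: (-48/23)·1/36 + 49/828·324/49 = 1/3 ✓
b·Ac: 49/828·138/49 = 1/6 ✓; 3 stages ⇒ order 3.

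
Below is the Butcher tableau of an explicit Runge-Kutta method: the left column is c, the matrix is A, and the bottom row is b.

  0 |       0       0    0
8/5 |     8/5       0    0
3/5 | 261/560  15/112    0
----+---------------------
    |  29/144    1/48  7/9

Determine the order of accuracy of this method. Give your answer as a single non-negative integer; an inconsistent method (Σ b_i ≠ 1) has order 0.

b = (29/144, 1/48, 7/9)
c = (0, 8/5, 3/5)
Ac = (0, 0, 3/14)
Σ b_i: 29/144·1 + 1/48·1 + 7/9·1 = 1 ✓
b·c: 1/48·8/5 + 7/9·3/5 = 1/2 ✓
b·c²: 1/48·64/25 + 7/9·9/25 = 1/3 ✓
b·Ac: 7/9·3/14 = 1/6 ✓; 3 stages ⇒ order 3.

3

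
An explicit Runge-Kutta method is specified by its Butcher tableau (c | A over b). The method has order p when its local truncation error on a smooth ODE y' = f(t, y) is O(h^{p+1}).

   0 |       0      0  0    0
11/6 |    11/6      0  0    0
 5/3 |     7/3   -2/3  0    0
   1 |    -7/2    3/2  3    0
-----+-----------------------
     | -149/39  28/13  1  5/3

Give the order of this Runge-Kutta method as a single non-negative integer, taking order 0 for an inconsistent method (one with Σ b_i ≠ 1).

1

b = (-149/39, 28/13, 1, 5/3)
c = (0, 11/6, 5/3, 1)
Ac = (0, 0, -11/9, 31/4)
Σ b_i: (-149/39)·1 + 28/13·1 + 1·1 + 5/3·1 = 1 ✓
b·c: 28/13·11/6 + 1·5/3 + 5/3·1 = 284/39 ≠ 1/2 ⇒ order 1.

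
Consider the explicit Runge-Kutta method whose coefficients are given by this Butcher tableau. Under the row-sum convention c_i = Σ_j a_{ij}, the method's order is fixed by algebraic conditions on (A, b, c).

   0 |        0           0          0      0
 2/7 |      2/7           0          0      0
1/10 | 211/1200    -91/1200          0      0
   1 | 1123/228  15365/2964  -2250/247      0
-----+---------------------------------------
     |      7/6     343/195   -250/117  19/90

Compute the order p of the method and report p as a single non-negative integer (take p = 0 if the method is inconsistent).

b = (7/6, 343/195, -250/117, 19/90)
c = (0, 2/7, 1/10, 1)
Ac = (0, 0, -13/600, 65/114)
Σ b_i: 7/6·1 + 343/195·1 + (-250/117)·1 + 19/90·1 = 1 ✓
b·c: 343/195·2/7 + (-250/117)·1/10 + 19/90·1 = 1/2 ✓
b·c²: 343/195·4/49 + (-250/117)·1/100 + 19/90·1 = 1/3 ✓
b·Ac: (-250/117)·(-13/600) + 19/90·65/114 = 1/6 ✓
b·c³: 343/195·8/343 + (-250/117)·1/1000 + 19/90·1 = 1/4 ✓
b·(c∘Ac): (-250/117)·(-13/6000) + 19/90·65/114 = 1/8 ✓
b·Ac²: (-250/117)·(-13/2100) + 19/90·265/798 = 1/12 ✓
b·A²c: 19/90·15/76 = 1/24 ✓; 4 stages ⇒ order 4.

4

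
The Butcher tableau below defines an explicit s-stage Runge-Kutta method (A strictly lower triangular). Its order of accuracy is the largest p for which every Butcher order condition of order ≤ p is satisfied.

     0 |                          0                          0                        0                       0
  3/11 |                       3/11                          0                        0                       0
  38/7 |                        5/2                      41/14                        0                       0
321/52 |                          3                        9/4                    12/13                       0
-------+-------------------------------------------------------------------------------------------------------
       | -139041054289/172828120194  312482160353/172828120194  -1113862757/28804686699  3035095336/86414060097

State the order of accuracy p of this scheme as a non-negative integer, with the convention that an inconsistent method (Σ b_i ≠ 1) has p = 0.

b = (-139041054289/172828120194, 312482160353/172828120194, -1113862757/28804686699, 3035095336/86414060097)
c = (0, 3/11, 38/7, 321/52)
Ac = (0, 0, 123/154, 22521/4004)
Σ b_i: (-139041054289/172828120194)·1 + 312482160353/172828120194·1 + (-1113862757/28804686699)·1 + 3035095336/86414060097·1 = 1 ✓
b·c: 312482160353/172828120194·3/11 + (-1113862757/28804686699)·38/7 + 3035095336/86414060097·321/52 = 1/2 ✓
b·c²: 312482160353/172828120194·9/121 + (-1113862757/28804686699)·1444/49 + 3035095336/86414060097·103041/2704 = 1/3 ✓
b·Ac: (-1113862757/28804686699)·123/154 + 3035095336/86414060097·22521/4004 = 1/6 ✓
b·c³: 312482160353/172828120194·27/1331 + (-1113862757/28804686699)·54872/343 + 3035095336/86414060097·33076161/140608 = 487310915391551/230667931085592 ≠ 1/4 ⇒ order 3.
b·(c∘Ac): (-1113862757/28804686699)·2337/539 + 3035095336/86414060097·7229241/208208 = 222184861757/211234369126 ≠ 1/8
b·Ac²: (-1113862757/28804686699)·369/1694 + 3035095336/86414060097·8438349/308308 = 384263907431/403265613786 ≠ 1/12
b·A²c: 3035095336/86414060097·738/1001 = 2734921072/105617184563 ≠ 1/24

3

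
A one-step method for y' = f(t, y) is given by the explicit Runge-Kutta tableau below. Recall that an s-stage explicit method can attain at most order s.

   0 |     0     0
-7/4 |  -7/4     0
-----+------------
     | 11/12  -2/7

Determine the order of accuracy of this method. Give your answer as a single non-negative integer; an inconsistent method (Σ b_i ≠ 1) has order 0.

b = (11/12, -2/7)
c = (0, -7/4)
Σ b_i: 11/12·1 + (-2/7)·1 = 53/84 ≠ 1 ⇒ order 0.

0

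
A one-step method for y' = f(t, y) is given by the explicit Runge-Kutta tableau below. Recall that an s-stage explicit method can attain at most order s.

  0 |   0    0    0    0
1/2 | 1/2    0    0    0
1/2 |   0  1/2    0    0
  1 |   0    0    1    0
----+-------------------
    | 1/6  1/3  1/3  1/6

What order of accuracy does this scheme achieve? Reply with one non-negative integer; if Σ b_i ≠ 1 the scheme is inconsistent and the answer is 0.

4

b = (1/6, 1/3, 1/3, 1/6)
c = (0, 1/2, 1/2, 1)
Ac = (0, 0, 1/4, 1/2)
Σ b_i: 1/6·1 + 1/3·1 + 1/3·1 + 1/6·1 = 1 ✓
b·c: 1/3·1/2 + 1/3·1/2 + 1/6·1 = 1/2 ✓
b·c²: 1/3·1/4 + 1/3·1/4 + 1/6·1 = 1/3 ✓
b·Ac: 1/3·1/4 + 1/6·1/2 = 1/6 ✓
b·c³: 1/3·1/8 + 1/3·1/8 + 1/6·1 = 1/4 ✓
b·(c∘Ac): 1/3·1/8 + 1/6·1/2 = 1/8 ✓
b·Ac²: 1/3·1/8 + 1/6·1/4 = 1/12 ✓
b·A²c: 1/6·1/4 = 1/24 ✓; 4 stages ⇒ order 4.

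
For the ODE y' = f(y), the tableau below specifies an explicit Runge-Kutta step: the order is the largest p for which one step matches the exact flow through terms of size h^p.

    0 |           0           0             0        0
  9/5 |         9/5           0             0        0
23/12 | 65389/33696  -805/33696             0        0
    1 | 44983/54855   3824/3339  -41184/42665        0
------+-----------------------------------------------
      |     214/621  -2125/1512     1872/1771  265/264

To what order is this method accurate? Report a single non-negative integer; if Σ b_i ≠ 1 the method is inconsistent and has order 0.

4

b = (214/621, -2125/1512, 1872/1771, 265/264)
c = (0, 9/5, 23/12, 1)
Ac = (0, 0, -161/3744, 56/265)
Σ b_i: 214/621·1 + (-2125/1512)·1 + 1872/1771·1 + 265/264·1 = 1 ✓
b·c: (-2125/1512)·9/5 + 1872/1771·23/12 + 265/264·1 = 1/2 ✓
b·c²: (-2125/1512)·81/25 + 1872/1771·529/144 + 265/264·1 = 1/3 ✓
b·Ac: 1872/1771·(-161/3744) + 265/264·56/265 = 1/6 ✓
b·c³: (-2125/1512)·729/125 + 1872/1771·12167/1728 + 265/264·1 = 1/4 ✓
b·(c∘Ac): 1872/1771·(-3703/44928) + 265/264·56/265 = 1/8 ✓
b·Ac²: 1872/1771·(-161/2080) + 265/264·218/1325 = 1/12 ✓
b·A²c: 265/264·11/265 = 1/24 ✓; 4 stages ⇒ order 4.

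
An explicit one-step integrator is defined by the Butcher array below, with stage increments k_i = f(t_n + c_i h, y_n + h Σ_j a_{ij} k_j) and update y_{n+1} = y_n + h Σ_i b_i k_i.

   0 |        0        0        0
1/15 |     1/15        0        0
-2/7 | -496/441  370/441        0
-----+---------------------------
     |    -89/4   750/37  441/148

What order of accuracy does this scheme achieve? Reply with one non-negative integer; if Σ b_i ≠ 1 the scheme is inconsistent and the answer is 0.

b = (-89/4, 750/37, 441/148)
c = (0, 1/15, -2/7)
Ac = (0, 0, 74/1323)
Σ b_i: (-89/4)·1 + 750/37·1 + 441/148·1 = 1 ✓
b·c: 750/37·1/15 + 441/148·(-2/7) = 1/2 ✓
b·c²: 750/37·1/225 + 441/148·4/49 = 1/3 ✓
b·Ac: 441/148·74/1323 = 1/6 ✓; 3 stages ⇒ order 3.

3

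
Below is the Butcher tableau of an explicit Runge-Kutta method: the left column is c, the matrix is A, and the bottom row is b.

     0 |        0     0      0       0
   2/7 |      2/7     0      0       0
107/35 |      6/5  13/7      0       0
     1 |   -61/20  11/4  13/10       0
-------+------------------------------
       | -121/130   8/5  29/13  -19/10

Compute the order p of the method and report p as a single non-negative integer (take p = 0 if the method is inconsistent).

1

b = (-121/130, 8/5, 29/13, -19/10)
c = (0, 2/7, 107/35, 1)
Ac = (0, 0, 26/49, 119/25)
Σ b_i: (-121/130)·1 + 8/5·1 + 29/13·1 + (-19/10)·1 = 1 ✓
b·c: 8/5·2/7 + 29/13·107/35 + (-19/10)·1 = 699/130 ≠ 1/2 ⇒ order 1.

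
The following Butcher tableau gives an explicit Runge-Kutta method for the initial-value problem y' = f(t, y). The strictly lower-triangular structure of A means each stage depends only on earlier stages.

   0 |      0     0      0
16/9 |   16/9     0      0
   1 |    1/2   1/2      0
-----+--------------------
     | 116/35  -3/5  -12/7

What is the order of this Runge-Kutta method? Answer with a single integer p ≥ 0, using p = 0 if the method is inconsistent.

1

b = (116/35, -3/5, -12/7)
c = (0, 16/9, 1)
Ac = (0, 0, 8/9)
Σ b_i: 116/35·1 + (-3/5)·1 + (-12/7)·1 = 1 ✓
b·c: (-3/5)·16/9 + (-12/7)·1 = -292/105 ≠ 1/2 ⇒ order 1.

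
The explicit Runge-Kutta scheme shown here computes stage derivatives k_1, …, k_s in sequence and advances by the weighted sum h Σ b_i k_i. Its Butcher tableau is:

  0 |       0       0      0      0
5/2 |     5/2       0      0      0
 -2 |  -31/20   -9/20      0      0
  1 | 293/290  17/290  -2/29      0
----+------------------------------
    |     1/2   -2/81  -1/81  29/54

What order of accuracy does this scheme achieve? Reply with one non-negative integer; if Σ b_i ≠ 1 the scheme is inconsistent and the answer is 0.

4

b = (1/2, -2/81, -1/81, 29/54)
c = (0, 5/2, -2, 1)
Ac = (0, 0, -9/8, 33/116)
Σ b_i: 1/2·1 + (-2/81)·1 + (-1/81)·1 + 29/54·1 = 1 ✓
b·c: (-2/81)·5/2 + (-1/81)·(-2) + 29/54·1 = 1/2 ✓
b·c²: (-2/81)·25/4 + (-1/81)·4 + 29/54·1 = 1/3 ✓
b·Ac: (-1/81)·(-9/8) + 29/54·33/116 = 1/6 ✓
b·c³: (-2/81)·125/8 + (-1/81)·(-8) + 29/54·1 = 1/4 ✓
b·(c∘Ac): (-1/81)·9/4 + 29/54·33/116 = 1/8 ✓
b·Ac²: (-1/81)·(-45/16) + 29/54·21/232 = 1/12 ✓
b·A²c: 29/54·9/116 = 1/24 ✓; 4 stages ⇒ order 4.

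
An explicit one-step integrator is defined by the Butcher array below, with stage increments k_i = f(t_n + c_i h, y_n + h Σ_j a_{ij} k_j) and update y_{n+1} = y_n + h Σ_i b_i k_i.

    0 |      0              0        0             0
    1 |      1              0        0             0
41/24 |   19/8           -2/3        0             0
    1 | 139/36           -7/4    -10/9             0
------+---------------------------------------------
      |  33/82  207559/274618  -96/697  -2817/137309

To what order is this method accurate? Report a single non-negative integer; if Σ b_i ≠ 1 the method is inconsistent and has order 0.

b = (33/82, 207559/274618, -96/697, -2817/137309)
c = (0, 1, 41/24, 1)
Ac = (0, 0, -2/3, -197/54)
Σ b_i: 33/82·1 + 207559/274618·1 + (-96/697)·1 + (-2817/137309)·1 = 1 ✓
b·c: 207559/274618·1 + (-96/697)·41/24 + (-2817/137309)·1 = 1/2 ✓
b·c²: 207559/274618·1 + (-96/697)·1681/576 + (-2817/137309)·1 = 1/3 ✓
b·Ac: (-96/697)·(-2/3) + (-2817/137309)·(-197/54) = 1/6 ✓
b·c³: 207559/274618·1 + (-96/697)·68921/13824 + (-2817/137309)·1 = 7/144 ≠ 1/4 ⇒ order 3.
b·(c∘Ac): (-96/697)·(-41/36) + (-2817/137309)·(-197/54) = 19/82 ≠ 1/8
b·Ac²: (-96/697)·(-2/3) + (-2817/137309)·(-12941/2592) = 11021/56736 ≠ 1/12
b·A²c: (-2817/137309)·20/27 = -6260/411927 ≠ 1/24

3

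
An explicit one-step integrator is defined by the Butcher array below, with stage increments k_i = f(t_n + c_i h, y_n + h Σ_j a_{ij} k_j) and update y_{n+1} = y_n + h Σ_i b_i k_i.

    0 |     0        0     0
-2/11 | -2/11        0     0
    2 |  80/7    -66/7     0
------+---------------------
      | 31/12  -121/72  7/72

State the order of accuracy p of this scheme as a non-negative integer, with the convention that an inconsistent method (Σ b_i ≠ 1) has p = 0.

3

b = (31/12, -121/72, 7/72)
c = (0, -2/11, 2)
Ac = (0, 0, 12/7)
Σ b_i: 31/12·1 + (-121/72)·1 + 7/72·1 = 1 ✓
b·c: (-121/72)·(-2/11) + 7/72·2 = 1/2 ✓
b·c²: (-121/72)·4/121 + 7/72·4 = 1/3 ✓
b·Ac: 7/72·12/7 = 1/6 ✓; 3 stages ⇒ order 3.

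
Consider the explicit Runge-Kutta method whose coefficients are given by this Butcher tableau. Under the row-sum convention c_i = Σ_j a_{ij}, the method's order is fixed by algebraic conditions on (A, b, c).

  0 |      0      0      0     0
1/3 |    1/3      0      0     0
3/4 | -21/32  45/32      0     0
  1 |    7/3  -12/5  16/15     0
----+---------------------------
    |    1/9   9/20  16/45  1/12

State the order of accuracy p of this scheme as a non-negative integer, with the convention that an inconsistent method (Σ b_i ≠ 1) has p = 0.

b = (1/9, 9/20, 16/45, 1/12)
c = (0, 1/3, 3/4, 1)
Ac = (0, 0, 15/32, 0)
Σ b_i: 1/9·1 + 9/20·1 + 16/45·1 + 1/12·1 = 1 ✓
b·c: 9/20·1/3 + 16/45·3/4 + 1/12·1 = 1/2 ✓
b·c²: 9/20·1/9 + 16/45·9/16 + 1/12·1 = 1/3 ✓
b·Ac: 16/45·15/32 = 1/6 ✓
b·c³: 9/20·1/27 + 16/45·27/64 + 1/12·1 = 1/4 ✓
b·(c∘Ac): 16/45·45/128 = 1/8 ✓
b·Ac²: 16/45·5/32 + 1/12·1/3 = 1/12 ✓
b·A²c: 1/12·1/2 = 1/24 ✓; 4 stages ⇒ order 4.

4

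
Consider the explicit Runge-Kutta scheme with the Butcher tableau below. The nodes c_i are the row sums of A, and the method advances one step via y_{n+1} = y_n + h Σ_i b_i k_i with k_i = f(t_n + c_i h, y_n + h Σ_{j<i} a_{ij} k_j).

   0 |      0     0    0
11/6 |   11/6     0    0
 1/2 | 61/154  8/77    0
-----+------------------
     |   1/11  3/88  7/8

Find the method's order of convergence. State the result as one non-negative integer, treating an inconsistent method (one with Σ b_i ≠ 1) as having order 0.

3

b = (1/11, 3/88, 7/8)
c = (0, 11/6, 1/2)
Ac = (0, 0, 4/21)
Σ b_i: 1/11·1 + 3/88·1 + 7/8·1 = 1 ✓
b·c: 3/88·11/6 + 7/8·1/2 = 1/2 ✓
b·c²: 3/88·121/36 + 7/8·1/4 = 1/3 ✓
b·Ac: 7/8·4/21 = 1/6 ✓; 3 stages ⇒ order 3.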